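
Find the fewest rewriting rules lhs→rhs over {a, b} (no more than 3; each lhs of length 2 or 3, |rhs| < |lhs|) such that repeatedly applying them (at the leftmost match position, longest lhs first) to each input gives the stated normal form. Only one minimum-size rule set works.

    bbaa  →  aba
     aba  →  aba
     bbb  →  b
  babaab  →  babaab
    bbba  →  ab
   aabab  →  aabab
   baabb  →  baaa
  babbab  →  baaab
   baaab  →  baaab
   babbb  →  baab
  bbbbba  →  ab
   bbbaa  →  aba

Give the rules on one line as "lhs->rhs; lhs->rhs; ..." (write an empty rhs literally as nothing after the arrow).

abb->aa; bb->b; bba->ab

  | bbaa => aba
  | aba
  | bbb => bb => b
  | babaab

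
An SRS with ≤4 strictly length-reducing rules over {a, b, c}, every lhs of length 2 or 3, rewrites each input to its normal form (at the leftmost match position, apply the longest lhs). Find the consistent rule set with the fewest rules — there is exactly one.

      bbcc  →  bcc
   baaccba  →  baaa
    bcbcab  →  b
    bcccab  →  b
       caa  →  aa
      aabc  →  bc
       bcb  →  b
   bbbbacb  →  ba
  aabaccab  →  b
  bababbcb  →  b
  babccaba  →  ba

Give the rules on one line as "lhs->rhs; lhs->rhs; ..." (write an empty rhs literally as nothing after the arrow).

  | bbcc => bcc
  | baaccba => baaca => baaa
  | bcbcab => bcab => bab => bb => b
  | bcccab => bccab => bcab => bab => bb => b

ab->b; bb->b; ca->a; cb->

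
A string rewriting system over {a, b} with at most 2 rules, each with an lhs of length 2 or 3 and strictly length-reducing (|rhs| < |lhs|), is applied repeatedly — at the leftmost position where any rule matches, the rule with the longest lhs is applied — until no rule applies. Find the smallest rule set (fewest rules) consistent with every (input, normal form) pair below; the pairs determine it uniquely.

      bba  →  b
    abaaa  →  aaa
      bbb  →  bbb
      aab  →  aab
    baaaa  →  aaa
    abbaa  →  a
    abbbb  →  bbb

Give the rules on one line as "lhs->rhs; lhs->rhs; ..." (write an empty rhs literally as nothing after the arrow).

abb->b; ba->

  | bba => b
  | abaaa => aaa
  | bbb
  | aab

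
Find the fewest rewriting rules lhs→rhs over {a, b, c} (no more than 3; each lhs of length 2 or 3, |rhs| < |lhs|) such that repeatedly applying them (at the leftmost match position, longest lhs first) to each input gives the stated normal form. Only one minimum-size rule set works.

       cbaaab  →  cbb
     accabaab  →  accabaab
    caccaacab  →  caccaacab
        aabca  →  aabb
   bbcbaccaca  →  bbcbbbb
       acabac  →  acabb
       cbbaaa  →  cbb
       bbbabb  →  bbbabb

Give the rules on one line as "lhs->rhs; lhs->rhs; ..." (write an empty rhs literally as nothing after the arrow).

aaa->; bac->bb; bca->bb

  | cbaaab => cbb
  | accabaab
  | caccaacab
  | aabca => aabb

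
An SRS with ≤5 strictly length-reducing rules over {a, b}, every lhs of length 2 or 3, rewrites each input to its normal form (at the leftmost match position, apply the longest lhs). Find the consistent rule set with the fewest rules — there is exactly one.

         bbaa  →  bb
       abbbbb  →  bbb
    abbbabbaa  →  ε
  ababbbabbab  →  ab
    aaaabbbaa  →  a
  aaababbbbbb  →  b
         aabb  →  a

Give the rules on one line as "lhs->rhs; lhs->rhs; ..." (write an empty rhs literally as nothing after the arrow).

aaa->aa; abb->; baa->; bba->bb

  | bbaa => bba => bb
  | abbbbb => bbb
  | abbbabbaa => babbaa => baa => ε
  | ababbbabbab => abbabbab => abbab => ab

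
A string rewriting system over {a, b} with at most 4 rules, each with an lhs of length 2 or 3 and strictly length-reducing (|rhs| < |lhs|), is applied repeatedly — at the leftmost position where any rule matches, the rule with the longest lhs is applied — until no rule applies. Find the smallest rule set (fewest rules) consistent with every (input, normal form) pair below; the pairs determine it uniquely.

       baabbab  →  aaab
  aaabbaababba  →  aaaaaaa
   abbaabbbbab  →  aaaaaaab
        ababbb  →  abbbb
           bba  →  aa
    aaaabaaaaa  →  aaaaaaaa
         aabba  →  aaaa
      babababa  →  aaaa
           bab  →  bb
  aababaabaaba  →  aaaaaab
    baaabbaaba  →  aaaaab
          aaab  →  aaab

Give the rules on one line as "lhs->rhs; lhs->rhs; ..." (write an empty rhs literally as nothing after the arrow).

  | baabbab => abbab => aaab
  | aaabbaababba => aaaaaababba => aaaaaabbba => aaaaaabaa => aaaaaaa
  | abbaabbbbab => aaaabbbbab => aaaabbaab => aaaaaaab
  | ababbb => abbbb

ba->b; baa->a; bba->aa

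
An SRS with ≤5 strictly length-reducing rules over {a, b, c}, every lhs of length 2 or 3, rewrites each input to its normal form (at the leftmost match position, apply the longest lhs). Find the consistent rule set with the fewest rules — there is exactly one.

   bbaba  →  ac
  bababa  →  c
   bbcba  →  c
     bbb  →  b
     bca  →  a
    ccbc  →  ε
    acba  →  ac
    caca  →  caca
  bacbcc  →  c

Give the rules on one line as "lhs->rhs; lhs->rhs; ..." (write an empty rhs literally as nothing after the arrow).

  | bbaba => aba => ac
  | bababa => cbaba => baba => cba => ba => c
  | bbcba => cba => ba => c
  | bbb => b

ba->c; bb->; bc->; cb->b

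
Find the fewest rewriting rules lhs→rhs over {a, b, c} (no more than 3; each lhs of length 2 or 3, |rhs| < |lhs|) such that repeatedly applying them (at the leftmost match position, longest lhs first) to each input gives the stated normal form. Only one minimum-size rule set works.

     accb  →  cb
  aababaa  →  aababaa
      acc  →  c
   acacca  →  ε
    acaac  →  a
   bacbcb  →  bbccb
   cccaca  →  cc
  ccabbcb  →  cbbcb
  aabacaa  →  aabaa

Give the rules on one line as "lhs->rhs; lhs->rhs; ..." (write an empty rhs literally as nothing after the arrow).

  | accb => cb
  | aababaa
  | acc => c
  | acacca => acca => ca => ε

ac->; acb->bc; ca->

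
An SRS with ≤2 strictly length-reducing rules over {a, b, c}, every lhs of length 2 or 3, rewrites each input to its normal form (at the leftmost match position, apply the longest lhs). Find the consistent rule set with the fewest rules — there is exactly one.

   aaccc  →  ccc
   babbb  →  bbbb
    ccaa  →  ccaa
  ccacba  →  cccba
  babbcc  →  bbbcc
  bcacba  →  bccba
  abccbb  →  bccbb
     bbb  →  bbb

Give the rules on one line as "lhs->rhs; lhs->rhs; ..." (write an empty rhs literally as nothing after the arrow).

ab->b; ac->c

  | aaccc => accc => ccc
  | babbb => bbbb
  | ccaa
  | ccacba => cccba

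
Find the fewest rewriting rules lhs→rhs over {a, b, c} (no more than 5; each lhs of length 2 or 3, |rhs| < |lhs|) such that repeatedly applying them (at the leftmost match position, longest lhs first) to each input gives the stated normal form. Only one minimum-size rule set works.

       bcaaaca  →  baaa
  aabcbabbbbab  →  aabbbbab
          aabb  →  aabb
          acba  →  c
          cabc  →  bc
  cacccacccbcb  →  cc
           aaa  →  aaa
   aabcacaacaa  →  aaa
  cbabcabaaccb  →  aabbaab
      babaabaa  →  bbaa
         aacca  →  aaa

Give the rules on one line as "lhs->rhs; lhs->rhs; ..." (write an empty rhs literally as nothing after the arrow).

aba->c; ac->a; ca->; cb->a

  | bcaaaca => baaca => baaa
  | aabcbabbbbab => aabaabbbbab => acabbbbab => aabbbbab
  | aabb
  | acba => aba => c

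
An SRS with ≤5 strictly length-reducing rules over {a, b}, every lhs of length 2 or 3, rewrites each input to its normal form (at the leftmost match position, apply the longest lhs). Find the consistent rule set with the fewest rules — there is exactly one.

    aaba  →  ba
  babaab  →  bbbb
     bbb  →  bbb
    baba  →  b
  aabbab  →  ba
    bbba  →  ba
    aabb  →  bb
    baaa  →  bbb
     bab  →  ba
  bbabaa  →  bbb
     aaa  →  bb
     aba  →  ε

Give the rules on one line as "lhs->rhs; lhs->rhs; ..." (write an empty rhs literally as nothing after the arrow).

aa->; aaa->bb; ab->a; bba->ba

  | aaba => ba
  | babaab => baaab => bbbb
  | bbb
  | baba => baa => b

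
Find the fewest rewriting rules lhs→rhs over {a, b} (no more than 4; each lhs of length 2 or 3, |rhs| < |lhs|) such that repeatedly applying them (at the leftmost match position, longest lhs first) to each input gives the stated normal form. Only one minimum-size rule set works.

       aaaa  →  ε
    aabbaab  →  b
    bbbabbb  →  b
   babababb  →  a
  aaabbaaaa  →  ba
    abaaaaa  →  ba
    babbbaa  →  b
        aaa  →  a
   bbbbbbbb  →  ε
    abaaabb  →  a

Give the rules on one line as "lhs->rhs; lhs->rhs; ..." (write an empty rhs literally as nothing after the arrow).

  | aaaa => aa => ε
  | aabbaab => bbaab => aab => b
  | bbbabbb => babbb => bbab => ab => b
  | babababb => bbababb => ababb => babb => bba => a

aa->; ab->b; abb->ba; bb->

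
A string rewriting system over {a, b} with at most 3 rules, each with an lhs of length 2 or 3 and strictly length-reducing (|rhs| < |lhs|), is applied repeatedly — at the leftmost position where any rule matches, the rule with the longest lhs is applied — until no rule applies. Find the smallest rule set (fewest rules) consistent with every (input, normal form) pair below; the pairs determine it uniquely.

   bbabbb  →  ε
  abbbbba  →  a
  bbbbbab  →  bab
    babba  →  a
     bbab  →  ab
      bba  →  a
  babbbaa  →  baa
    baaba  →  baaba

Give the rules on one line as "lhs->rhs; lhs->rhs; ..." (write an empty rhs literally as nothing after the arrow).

abb->b; bb->

  | bbabbb => abbb => bb => ε
  | abbbbba => bbbba => bba => a
  | bbbbbab => bbbab => bab
  | babba => bba => a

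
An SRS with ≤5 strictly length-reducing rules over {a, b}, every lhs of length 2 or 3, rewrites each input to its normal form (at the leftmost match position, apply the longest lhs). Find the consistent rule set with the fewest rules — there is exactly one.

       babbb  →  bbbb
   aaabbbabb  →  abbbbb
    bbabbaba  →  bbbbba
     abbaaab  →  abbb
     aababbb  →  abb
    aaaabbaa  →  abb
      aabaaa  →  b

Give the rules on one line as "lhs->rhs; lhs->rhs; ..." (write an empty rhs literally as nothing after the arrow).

aa->b; aaa->a; aab->a; bab->bb

  | babbb => bbbb
  | aaabbbabb => abbbabb => abbbbb
  | bbabbaba => bbbbaba => bbbbba
  | abbaaab => abbab => abbb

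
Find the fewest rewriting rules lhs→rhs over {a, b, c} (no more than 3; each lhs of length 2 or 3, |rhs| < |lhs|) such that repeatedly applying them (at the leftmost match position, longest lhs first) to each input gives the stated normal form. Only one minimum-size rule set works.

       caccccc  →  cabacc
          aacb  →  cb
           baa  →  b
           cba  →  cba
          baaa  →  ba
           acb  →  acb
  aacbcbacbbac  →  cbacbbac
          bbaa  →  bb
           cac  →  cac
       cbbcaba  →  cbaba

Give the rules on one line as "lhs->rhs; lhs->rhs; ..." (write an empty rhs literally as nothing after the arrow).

  | caccccc => cabacc
  | aacb => cb
  | baa => b
  | cba

aa->; bc->; ccc->ba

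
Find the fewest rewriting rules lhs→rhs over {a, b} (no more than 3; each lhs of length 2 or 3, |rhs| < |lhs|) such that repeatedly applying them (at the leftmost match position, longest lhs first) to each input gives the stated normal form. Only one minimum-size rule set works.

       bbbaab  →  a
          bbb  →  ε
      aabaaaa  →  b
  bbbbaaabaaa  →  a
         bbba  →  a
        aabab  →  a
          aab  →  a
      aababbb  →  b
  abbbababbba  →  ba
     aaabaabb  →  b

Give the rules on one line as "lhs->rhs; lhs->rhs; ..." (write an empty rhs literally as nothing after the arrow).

aa->b; ab->; bb->a

  | bbbaab => abaab => aab => bb => a
  | bbb => ab => ε
  | aabaaaa => bbaaaa => aaaaa => baaa => bba => aa => b
  | bbbbaaabaaa => abbaaabaaa => baaabaaa => bbabaaa => aabaaa => bbaaa => aaaa => baa => bb => a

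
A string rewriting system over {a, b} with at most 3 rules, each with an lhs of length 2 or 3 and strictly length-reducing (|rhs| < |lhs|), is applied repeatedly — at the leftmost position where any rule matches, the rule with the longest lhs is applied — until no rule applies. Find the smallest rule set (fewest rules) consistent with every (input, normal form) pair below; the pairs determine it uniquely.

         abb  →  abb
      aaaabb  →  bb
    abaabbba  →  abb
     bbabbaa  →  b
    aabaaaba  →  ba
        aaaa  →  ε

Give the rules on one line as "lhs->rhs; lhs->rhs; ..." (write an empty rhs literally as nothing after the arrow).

  | abb
  | aaaabb => baabb => bb
  | abaabbba => abbba => abb
  | bbabbaa => bbbaa => bba => b

aa->b; baa->; bba->b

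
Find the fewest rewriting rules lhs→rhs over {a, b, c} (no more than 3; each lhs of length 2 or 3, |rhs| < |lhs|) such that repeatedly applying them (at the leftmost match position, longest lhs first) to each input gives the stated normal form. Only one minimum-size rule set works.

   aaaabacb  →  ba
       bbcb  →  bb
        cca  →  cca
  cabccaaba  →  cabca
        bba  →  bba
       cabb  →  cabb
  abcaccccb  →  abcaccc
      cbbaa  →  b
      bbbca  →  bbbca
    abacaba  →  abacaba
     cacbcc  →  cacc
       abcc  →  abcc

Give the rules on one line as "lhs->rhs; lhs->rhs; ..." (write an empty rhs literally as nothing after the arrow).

  | aaaabacb => aabacb => bacb => ba
  | bbcb => bb
  | cca
  | cabccaaba => cabccba => cabca

aa->; cb->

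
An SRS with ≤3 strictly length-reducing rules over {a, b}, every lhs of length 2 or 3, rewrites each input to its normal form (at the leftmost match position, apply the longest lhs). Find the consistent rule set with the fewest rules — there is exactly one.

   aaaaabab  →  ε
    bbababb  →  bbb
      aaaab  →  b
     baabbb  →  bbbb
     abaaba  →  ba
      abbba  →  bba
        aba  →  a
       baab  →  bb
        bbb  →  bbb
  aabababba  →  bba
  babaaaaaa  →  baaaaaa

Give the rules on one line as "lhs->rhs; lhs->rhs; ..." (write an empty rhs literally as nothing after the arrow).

  | aaaaabab => aaabab => abab => ab => ε
  | bbababb => bbabb => bbb
  | aaaab => aab => b
  | baabbb => bbbb

aab->b; ab->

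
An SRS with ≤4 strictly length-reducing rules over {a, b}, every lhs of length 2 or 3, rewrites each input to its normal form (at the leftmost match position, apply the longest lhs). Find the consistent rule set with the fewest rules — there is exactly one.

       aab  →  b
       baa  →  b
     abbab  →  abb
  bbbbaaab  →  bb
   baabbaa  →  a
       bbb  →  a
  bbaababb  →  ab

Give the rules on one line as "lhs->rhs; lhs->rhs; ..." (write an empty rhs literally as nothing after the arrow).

aa->; aba->b; bba->b; bbb->a

  | aab => b
  | baa => b
  | abbab => abb
  | bbbbaaab => abaaab => baab => bb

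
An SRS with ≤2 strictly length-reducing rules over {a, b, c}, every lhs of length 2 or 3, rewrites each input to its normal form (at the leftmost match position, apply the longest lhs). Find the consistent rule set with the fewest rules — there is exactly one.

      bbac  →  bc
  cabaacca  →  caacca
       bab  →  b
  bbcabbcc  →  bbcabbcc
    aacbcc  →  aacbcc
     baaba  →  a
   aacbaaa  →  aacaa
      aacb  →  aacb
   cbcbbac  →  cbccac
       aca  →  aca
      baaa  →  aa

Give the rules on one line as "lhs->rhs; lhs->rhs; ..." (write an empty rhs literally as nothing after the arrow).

ba->; cbb->cc

  | bbac => bc
  | cabaacca => caacca
  | bab => b
  | bbcabbcc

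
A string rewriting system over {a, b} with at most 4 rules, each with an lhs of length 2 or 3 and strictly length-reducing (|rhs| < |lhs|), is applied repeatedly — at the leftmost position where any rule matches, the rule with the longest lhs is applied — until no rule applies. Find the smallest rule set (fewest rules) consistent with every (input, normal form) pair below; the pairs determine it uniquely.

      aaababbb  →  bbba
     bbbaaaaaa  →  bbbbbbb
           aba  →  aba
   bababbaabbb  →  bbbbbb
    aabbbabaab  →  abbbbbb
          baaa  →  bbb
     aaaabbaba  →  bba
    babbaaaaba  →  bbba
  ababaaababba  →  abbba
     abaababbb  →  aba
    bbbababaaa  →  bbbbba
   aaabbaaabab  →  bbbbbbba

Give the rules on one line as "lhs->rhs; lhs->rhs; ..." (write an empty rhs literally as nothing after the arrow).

  | aaababbb => bbbabbb => bbbabb => bbbab => bbba
  | bbbaaaaaa => bbbbbaaa => bbbbbbb
  | aba
  | bababbaabbb => baabbaabbb => babbaabbb => babaabbb => baaabbb => bbbbbb

aa->a; aaa->bb; bab->ba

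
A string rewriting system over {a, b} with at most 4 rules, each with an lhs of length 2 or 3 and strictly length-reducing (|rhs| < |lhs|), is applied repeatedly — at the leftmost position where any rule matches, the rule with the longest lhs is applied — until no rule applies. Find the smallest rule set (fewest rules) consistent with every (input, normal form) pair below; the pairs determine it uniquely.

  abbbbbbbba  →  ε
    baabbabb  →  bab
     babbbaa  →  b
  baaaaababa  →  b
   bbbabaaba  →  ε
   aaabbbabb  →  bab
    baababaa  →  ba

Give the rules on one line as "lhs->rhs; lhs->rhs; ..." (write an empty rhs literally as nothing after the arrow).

aaa->b; aba->; bb->b; bbb->

  | abbbbbbbba => abbbbba => abba => aba => ε
  | baabbabb => baababb => babb => bab
  | babbbaa => baaa => bb => b
  | baaaaababa => bbaababa => baababa => baba => b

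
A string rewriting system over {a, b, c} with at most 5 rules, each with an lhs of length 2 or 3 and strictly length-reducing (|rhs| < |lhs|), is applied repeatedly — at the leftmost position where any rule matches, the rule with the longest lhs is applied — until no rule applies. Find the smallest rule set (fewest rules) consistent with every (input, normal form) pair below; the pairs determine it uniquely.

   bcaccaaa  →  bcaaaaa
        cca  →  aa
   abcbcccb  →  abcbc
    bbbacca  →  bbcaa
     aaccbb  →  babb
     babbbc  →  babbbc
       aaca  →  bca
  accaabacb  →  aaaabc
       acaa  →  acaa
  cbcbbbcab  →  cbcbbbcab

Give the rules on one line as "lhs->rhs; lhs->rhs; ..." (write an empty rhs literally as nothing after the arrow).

  | bcaccaaa => bcaaaaa
  | cca => aa
  | abcbcccb => abcbacb => abcbc
  | bbbacca => bbbaaa => bbcaa

aac->bc; acb->c; baa->ca; cc->a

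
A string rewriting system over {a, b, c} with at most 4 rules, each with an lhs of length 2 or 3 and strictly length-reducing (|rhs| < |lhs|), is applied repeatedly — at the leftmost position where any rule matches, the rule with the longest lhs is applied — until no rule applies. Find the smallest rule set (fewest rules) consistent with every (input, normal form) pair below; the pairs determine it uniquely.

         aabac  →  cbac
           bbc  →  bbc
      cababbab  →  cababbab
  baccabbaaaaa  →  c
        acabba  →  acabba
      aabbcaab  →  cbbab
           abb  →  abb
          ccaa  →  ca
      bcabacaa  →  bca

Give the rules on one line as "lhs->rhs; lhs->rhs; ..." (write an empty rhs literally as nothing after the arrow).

aa->c; baa->; cc->a

  | aabac => cbac
  | bbc
  | cababbab
  | baccabbaaaaa => baaabbaaaaa => abbaaaaa => abaaa => aa => c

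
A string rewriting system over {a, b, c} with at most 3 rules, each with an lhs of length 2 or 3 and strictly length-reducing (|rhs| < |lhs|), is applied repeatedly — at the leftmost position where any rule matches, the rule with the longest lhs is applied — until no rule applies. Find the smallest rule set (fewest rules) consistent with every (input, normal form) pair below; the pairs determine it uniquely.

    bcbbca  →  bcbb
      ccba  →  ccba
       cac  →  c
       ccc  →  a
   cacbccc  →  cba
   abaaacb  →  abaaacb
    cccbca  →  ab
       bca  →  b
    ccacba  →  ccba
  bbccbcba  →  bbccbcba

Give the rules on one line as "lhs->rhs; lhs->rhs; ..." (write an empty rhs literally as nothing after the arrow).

ca->; ccc->a

  | bcbbca => bcbb
  | ccba
  | cac => c
  | ccc => a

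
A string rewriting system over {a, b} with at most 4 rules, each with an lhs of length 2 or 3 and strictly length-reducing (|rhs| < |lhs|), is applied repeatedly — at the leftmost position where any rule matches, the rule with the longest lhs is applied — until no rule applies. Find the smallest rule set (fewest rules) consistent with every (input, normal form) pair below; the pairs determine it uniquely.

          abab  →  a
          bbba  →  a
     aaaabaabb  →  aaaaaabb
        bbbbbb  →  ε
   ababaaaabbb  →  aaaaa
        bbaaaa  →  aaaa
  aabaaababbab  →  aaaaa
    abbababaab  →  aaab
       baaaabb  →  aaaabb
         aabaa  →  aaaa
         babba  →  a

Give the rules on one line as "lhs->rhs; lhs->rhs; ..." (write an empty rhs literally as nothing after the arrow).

  | abab => a
  | bbba => a
  | aaaabaabb => aaaaaabb
  | bbbbbb => bbb => ε

ba->a; bab->; bbb->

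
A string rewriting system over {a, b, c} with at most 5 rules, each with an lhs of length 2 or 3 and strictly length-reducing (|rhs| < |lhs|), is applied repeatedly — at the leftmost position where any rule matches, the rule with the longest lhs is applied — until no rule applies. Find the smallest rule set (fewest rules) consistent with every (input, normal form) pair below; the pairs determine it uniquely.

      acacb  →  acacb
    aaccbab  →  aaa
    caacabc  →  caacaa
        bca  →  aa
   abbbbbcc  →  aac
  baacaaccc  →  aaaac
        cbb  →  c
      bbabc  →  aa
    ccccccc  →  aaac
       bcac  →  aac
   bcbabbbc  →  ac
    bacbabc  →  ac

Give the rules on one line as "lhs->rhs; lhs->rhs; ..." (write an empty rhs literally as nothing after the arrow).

ba->b; bb->; bc->a; cc->a

  | acacb
  | aaccbab => aaabab => aaabb => aaa
  | caacabc => caacaa
  | bca => aa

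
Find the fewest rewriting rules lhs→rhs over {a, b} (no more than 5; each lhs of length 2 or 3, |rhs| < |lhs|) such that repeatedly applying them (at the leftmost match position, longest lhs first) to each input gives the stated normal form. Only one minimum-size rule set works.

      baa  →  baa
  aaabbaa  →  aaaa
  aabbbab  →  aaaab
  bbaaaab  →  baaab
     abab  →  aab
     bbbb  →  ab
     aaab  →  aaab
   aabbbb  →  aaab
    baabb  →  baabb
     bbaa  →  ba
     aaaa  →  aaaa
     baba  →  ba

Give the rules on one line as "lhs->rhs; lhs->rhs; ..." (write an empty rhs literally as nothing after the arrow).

  | baa
  | aaabbaa => aaaba => aaaa
  | aabbbab => aaaab
  | bbaaaab => baaab

aba->aa; bab->b; bba->b; bbb->a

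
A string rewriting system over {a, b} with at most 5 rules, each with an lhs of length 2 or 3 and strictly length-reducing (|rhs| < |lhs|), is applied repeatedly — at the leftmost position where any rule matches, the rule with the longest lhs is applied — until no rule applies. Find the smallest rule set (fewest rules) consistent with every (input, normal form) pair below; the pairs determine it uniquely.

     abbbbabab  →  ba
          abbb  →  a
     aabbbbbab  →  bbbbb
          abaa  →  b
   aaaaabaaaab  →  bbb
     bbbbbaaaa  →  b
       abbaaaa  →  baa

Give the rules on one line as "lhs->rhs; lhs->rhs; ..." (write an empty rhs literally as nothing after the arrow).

  | abbbbabab => abbbabab => abbabab => ababab => aabab => bab => ba
  | abbb => abb => ab => a
  | aabbbbbab => bbbbbab => bbbbb
  | abaa => aaa => b

aaa->b; aab->b; ab->a; bba->b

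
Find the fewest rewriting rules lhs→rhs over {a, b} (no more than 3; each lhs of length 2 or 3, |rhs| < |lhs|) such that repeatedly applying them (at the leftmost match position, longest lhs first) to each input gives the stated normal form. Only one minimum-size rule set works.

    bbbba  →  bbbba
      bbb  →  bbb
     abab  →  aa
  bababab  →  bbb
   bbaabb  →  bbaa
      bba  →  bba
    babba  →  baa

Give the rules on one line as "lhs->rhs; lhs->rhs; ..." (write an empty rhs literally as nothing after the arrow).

aaa->b; ab->a

  | bbbba
  | bbb
  | abab => aab => aa
  | bababab => baabab => baaab => bbb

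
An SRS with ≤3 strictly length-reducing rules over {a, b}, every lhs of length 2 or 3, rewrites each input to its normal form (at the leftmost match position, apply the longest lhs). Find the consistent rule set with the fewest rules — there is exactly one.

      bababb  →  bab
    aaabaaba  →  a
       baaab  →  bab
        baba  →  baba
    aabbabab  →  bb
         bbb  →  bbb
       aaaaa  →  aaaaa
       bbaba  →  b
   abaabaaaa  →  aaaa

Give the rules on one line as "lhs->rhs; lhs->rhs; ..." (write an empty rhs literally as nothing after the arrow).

aab->b; abb->; bba->b

  | bababb => bab
  | aaabaaba => abaaba => abba => a
  | baaab => bab
  | baba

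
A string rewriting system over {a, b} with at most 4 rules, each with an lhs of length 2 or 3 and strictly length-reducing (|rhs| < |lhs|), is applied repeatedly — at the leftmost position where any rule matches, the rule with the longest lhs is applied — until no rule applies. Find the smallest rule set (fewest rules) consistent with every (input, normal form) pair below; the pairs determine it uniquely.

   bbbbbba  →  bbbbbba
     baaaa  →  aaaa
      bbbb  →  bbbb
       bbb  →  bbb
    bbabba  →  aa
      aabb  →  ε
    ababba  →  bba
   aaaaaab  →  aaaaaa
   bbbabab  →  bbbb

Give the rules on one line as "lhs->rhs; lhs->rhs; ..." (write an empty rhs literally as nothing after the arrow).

ab->a; aba->; abb->ba; baa->aa

  | bbbbbba
  | baaaa => aaaa
  | bbbb
  | bbb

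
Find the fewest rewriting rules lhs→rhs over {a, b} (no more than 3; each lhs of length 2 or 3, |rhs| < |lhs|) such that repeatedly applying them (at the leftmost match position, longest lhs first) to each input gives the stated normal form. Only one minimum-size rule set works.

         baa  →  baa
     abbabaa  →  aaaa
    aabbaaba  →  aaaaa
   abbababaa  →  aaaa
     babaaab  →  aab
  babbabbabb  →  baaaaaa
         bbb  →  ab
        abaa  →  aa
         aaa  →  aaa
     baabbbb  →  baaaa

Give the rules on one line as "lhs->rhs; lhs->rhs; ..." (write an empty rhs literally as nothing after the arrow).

aba->bb; bb->a

  | baa
  | abbabaa => aaabaa => aabba => aaaa
  | aabbaaba => aaaaaba => aaaabb => aaaaa
  | abbababaa => aaababaa => aabbbaa => aaabaa => aabba => aaaa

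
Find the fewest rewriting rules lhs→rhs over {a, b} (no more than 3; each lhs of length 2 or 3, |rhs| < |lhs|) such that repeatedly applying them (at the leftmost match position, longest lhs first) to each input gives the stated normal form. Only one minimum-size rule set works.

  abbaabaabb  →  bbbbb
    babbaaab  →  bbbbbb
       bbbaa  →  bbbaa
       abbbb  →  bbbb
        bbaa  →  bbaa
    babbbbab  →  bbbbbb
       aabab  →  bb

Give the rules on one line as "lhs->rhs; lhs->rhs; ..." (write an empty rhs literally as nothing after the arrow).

aaa->bb; ab->b

  | abbaabaabb => bbaabaabb => bbabaabb => bbbaabb => bbbabb => bbbbb
  | babbaaab => bbbaaab => bbbbbb
  | bbbaa
  | abbbb => bbbb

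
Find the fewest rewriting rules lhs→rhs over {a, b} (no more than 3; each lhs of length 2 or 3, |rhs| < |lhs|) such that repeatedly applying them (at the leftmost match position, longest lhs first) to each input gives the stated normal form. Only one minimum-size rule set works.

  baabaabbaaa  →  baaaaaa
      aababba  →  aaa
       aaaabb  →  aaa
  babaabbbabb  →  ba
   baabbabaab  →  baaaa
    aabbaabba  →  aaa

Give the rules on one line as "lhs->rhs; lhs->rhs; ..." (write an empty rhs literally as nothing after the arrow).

  | baabaabbaaa => baaaabbaaa => baaabaaa => baaaaaa
  | aababba => aaabba => aaba => aaa
  | aaaabb => aaab => aaa
  | babaabbbabb => baaabbbabb => baabbabb => bababb => baabb => bab => ba

ab->a; abb->b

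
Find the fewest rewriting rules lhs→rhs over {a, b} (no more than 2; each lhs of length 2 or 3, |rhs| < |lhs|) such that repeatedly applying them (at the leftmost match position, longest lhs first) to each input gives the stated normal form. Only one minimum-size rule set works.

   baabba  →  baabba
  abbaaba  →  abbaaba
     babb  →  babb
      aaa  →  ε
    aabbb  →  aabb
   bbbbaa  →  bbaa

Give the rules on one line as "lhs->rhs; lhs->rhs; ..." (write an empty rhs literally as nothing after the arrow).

  | baabba
  | abbaaba
  | babb
  | aaa => ε

aaa->; bbb->bb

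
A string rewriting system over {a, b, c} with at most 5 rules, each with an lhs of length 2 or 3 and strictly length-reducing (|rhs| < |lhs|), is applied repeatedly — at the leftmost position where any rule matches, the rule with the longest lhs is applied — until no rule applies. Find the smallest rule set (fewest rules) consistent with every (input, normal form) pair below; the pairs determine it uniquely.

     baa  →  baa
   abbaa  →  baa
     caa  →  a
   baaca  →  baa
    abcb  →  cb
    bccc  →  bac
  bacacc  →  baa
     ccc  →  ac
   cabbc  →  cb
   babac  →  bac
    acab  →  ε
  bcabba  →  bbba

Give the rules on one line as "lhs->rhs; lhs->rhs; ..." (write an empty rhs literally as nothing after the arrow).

  | baa
  | abbaa => baa
  | caa => a
  | baaca => baa

ab->; bbc->cb; ca->; cc->a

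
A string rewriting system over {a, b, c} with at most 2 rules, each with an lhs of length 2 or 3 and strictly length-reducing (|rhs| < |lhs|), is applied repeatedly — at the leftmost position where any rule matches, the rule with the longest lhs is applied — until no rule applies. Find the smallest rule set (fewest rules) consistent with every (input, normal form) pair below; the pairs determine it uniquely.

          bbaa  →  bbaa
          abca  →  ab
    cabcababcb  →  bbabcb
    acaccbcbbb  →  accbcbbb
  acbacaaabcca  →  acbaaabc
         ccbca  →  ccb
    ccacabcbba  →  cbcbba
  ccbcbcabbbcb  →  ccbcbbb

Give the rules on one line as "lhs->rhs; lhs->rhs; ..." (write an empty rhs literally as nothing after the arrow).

  | bbaa
  | abca => ab
  | cabcababcb => bcababcb => bbabcb
  | acaccbcbbb => accbcbbb

bbc->; ca->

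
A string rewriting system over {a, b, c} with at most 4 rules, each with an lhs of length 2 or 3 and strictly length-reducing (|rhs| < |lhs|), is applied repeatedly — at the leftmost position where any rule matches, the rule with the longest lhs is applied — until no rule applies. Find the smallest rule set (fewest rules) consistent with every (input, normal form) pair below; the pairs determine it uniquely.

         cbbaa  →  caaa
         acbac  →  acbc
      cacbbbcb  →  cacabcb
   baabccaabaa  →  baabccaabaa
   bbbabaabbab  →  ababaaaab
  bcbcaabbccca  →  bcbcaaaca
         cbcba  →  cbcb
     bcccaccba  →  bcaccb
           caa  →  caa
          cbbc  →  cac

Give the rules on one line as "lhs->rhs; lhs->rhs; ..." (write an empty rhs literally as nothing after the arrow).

  | cbbaa => caaa
  | acbac => acbc
  | cacbbbcb => cacabcb
  | baabccaabaa

bb->a; cba->cb; ccc->c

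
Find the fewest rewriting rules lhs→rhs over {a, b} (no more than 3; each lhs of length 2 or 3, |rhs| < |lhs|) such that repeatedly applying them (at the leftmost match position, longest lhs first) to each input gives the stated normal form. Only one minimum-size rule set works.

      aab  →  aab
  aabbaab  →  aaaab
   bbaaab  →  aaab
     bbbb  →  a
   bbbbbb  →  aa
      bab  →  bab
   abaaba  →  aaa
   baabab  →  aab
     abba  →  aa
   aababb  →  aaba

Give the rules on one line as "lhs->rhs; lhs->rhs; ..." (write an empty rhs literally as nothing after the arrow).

baa->ab; bb->; bbb->ab

  | aab
  | aabbaab => aaaab
  | bbaaab => aaab
  | bbbb => abb => a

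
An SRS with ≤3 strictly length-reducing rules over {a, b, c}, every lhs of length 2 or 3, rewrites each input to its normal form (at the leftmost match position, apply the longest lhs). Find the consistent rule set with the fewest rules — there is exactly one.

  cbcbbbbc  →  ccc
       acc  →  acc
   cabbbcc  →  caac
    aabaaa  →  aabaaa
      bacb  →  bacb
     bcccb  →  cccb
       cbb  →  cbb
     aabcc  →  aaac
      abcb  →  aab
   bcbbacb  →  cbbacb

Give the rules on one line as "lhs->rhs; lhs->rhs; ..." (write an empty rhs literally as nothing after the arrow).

abc->aa; bc->c

  | cbcbbbbc => ccbbbbc => ccbbbc => ccbbc => ccbc => ccc
  | acc
  | cabbbcc => cabbcc => cabcc => caac
  | aabaaa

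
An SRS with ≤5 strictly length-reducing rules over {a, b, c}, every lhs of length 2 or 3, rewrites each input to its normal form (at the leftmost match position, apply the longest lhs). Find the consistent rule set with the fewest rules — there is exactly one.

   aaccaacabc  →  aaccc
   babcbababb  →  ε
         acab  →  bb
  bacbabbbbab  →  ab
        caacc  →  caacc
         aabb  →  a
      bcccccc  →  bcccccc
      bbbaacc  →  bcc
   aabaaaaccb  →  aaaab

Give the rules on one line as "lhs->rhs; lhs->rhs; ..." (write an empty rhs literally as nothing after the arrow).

  | aaccaacabc => aaccabbc => aaccc
  | babcbababb => bcbababb => baababb => ababb => abb => ε
  | acab => bb
  | bacbabbbbab => cbabbbbab => aabbbbab => abbab => ab

abb->; aca->b; ba->; cb->a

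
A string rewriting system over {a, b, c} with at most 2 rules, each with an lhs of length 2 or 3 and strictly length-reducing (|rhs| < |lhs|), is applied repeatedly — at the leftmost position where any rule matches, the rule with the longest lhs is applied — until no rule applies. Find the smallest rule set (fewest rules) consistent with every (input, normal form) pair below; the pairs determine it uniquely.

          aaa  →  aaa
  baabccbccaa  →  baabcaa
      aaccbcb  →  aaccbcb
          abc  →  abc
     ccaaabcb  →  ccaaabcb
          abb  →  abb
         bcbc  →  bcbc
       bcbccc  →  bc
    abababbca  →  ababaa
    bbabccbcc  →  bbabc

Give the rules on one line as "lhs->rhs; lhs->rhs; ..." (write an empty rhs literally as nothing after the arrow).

  | aaa
  | baabccbccaa => baabbbccaa => baabcaa
  | aaccbcb
  | abc

bbc->; bcc->bb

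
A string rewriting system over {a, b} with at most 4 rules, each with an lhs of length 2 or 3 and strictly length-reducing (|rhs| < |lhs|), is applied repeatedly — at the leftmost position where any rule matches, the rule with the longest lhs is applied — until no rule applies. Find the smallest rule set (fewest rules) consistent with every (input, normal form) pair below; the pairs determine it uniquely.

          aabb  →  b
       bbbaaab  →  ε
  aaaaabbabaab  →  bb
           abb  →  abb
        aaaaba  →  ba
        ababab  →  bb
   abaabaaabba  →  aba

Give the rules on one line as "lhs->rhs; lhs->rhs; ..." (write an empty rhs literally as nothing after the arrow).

  | aabb => bbb => b
  | bbbaaab => baaab => bbab => bab => ε
  | aaaaabbabaab => baaabbabaab => bbabbabaab => babbabaab => babaab => aab => bb
  | abb

aa->b; bab->; bba->ba; bbb->b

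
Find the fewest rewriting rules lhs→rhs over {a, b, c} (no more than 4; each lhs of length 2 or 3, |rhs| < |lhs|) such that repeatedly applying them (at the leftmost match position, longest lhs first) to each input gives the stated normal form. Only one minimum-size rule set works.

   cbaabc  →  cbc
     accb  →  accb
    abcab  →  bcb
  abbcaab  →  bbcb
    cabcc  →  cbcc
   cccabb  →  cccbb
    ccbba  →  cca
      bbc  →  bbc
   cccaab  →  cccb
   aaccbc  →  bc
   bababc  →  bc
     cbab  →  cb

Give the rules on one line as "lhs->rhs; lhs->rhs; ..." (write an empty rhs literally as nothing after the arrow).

  | cbaabc => caabc => cabc => cbc
  | accb
  | abcab => bcab => bcb
  | abbcaab => bbcaab => bbcab => bbcb

aac->aa; ab->b; ba->a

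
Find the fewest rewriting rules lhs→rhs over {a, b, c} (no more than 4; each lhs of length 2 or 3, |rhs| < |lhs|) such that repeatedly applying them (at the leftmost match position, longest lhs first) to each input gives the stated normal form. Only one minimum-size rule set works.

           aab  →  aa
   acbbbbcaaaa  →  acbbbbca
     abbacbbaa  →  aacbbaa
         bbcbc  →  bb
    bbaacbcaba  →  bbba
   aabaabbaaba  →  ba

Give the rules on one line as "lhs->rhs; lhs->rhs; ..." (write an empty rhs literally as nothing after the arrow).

  | aab => aa
  | acbbbbcaaaa => acbbbbca
  | abbacbbaa => abacbbaa => aacbbaa
  | bbcbc => bb

aaa->; ab->a; cbc->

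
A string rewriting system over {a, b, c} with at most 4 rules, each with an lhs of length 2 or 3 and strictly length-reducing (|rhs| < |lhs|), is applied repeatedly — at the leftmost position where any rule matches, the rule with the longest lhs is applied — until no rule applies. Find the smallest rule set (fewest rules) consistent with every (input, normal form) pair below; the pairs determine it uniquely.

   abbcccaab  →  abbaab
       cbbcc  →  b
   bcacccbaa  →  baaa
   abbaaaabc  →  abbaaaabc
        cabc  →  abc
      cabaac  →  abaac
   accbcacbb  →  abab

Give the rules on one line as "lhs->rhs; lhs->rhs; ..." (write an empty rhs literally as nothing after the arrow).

  | abbcccaab => abbcaab => abbaab
  | cbbcc => bcc => b
  | bcacccbaa => bacccbaa => bacbaa => baaa
  | abbaaaabc

ca->a; cb->; cc->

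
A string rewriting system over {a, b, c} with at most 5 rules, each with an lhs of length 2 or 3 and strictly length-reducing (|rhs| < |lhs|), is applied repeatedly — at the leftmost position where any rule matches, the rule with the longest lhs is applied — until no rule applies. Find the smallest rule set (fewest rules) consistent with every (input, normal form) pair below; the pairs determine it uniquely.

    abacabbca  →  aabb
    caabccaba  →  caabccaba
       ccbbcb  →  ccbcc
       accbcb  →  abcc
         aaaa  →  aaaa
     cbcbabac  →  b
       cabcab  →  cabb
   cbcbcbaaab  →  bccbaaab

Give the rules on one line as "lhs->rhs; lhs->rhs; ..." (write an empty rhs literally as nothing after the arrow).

  | abacabbca => aabbca => aabb
  | caabccaba
  | ccbbcb => ccbcc
  | accbcb => acccc => abcc

bac->; bca->b; bcb->cc; ccc->bc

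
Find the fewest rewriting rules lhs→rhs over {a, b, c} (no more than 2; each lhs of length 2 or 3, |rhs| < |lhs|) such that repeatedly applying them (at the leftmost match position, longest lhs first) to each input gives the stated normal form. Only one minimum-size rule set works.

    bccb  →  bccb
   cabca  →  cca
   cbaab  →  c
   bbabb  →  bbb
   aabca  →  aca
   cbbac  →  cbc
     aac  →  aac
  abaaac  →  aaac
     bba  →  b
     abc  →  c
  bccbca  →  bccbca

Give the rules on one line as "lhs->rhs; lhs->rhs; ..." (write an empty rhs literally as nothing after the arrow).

ab->; ba->

  | bccb
  | cabca => cca
  | cbaab => cab => c
  | bbabb => bbb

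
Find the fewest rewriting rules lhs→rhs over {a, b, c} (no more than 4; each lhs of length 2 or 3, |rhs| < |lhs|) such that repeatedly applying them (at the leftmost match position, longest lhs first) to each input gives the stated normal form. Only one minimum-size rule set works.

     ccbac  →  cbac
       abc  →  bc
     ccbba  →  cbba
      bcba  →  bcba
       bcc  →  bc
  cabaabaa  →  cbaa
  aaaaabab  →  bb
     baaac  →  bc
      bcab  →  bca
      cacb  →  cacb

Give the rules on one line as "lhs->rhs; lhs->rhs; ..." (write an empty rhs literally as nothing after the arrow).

aaa->; ab->b; cab->ca; cc->c

  | ccbac => cbac
  | abc => bc
  | ccbba => cbba
  | bcba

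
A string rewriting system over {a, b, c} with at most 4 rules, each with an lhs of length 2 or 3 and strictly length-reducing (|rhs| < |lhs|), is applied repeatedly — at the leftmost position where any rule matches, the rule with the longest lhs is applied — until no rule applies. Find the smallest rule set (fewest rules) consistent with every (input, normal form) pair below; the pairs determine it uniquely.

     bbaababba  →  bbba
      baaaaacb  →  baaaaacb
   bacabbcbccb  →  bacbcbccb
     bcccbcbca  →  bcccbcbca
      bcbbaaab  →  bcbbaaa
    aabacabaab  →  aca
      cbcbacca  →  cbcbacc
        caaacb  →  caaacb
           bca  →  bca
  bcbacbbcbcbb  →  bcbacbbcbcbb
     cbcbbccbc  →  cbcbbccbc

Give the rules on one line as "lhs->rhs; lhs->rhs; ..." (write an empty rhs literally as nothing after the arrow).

  | bbaababba => bbabba => bbba
  | baaaaacb
  | bacabbcbccb => bacbcbccb
  | bcccbcbca

ab->a; aba->; abb->b; cca->cc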